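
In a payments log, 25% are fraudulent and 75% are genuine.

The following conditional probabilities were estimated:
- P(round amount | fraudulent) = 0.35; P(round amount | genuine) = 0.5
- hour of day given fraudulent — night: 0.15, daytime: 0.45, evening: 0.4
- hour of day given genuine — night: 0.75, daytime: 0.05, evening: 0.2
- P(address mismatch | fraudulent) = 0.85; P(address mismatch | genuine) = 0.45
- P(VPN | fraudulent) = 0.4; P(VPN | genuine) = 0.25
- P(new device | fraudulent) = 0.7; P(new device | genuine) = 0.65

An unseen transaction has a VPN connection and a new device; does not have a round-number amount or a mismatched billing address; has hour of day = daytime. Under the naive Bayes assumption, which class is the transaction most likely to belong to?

fraudulent

fraudulent: 0.25 × (1−0.35) × 0.45 × (1−0.85) × 0.4 × 0.7 = 0.00307125
genuine: 0.75 × (1−0.5) × 0.05 × (1−0.45) × 0.25 × 0.65 = 0.00167578125
Highest score → fraudulent.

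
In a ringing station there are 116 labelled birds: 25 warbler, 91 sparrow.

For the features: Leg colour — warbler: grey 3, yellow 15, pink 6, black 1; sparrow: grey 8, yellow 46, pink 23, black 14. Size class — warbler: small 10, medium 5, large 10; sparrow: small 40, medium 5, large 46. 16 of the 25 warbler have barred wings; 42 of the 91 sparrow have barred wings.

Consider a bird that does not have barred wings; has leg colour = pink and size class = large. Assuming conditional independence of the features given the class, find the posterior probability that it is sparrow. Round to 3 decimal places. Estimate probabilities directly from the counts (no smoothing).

warbler: (25/116) × (6/25) × (10/25) × (9/25) ≈ 0.00744828
sparrow: (91/116) × (23/91) × (46/91) × (49/91) ≈ 0.0539686
P(sparrow | x) = 0.0539686 / 0.06141688 ≈ 0.879

0.879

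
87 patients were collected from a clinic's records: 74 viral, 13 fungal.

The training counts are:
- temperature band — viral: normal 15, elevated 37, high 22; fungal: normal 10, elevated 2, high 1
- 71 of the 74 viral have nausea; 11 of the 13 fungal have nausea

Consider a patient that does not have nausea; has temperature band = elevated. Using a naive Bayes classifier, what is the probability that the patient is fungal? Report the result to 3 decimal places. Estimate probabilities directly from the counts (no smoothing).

viral: (74/87) × (37/74) × (3/74) ≈ 0.0172414
fungal: (13/87) × (2/13) × (2/13) ≈ 0.00353669
P(fungal | x) = 0.00353669 / 0.02077809 ≈ 0.170

0.170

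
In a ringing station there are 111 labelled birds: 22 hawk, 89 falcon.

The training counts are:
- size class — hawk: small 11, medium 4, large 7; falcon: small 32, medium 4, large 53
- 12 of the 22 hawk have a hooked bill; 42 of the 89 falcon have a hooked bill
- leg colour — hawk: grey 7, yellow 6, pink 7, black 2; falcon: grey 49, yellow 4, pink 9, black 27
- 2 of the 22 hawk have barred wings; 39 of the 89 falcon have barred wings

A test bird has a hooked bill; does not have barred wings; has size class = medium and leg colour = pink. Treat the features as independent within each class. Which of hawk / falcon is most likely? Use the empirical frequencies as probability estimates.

hawk: (22/111) × (4/22) × (12/22) × (7/22) × (20/22) ≈ 0.00568563
falcon: (89/111) × (4/89) × (42/89) × (9/89) × (50/89) ≈ 0.000966115
Highest score → hawk.

hawk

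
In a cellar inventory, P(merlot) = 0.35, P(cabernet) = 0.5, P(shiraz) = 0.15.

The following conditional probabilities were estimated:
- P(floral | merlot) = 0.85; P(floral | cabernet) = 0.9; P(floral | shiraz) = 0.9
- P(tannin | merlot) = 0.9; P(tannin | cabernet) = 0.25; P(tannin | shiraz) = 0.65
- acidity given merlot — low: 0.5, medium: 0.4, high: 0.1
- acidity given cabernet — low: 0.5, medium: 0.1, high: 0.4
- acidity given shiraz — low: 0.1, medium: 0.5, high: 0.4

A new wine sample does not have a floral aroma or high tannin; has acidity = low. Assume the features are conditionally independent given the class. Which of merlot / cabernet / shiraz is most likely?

cabernet

merlot: 0.35 × (1−0.85) × (1−0.9) × 0.5 = 0.002625
cabernet: 0.5 × (1−0.9) × (1−0.25) × 0.5 = 0.01875
shiraz: 0.15 × (1−0.9) × (1−0.65) × 0.1 = 0.000525
Highest score → cabernet.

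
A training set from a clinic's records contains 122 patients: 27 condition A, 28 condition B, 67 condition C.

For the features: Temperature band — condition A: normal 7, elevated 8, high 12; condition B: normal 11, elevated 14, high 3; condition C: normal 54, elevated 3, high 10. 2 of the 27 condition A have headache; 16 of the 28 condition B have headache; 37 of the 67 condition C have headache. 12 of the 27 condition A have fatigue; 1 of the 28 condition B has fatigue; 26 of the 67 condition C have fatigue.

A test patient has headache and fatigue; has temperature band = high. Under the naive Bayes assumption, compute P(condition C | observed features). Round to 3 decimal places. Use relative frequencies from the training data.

0.824

condition A: (27/122) × (12/27) × (2/27) × (12/27) ≈ 0.00323821
condition B: (28/122) × (3/28) × (16/28) × (1/28) ≈ 0.00050184
condition C: (67/122) × (10/67) × (37/67) × (26/67) ≈ 0.0175657
P(condition C | x) = 0.0175657 / 0.02130575 ≈ 0.824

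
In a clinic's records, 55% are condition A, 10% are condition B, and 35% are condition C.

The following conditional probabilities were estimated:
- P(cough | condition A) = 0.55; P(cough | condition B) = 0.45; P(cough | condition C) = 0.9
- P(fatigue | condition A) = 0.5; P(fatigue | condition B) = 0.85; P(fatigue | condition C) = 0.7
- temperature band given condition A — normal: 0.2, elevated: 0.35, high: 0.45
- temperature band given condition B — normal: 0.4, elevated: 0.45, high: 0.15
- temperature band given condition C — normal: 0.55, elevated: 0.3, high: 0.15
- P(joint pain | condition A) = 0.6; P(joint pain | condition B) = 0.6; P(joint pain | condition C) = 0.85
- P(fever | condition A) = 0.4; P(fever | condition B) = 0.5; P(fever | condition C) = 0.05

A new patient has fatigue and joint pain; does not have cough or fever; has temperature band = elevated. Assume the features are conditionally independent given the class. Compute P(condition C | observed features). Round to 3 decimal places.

0.213

condition A: 0.55 × (1−0.55) × 0.5 × 0.35 × 0.6 × (1−0.4) = 0.0155925
condition B: 0.1 × (1−0.45) × 0.85 × 0.45 × 0.6 × (1−0.5) = 0.00631125
condition C: 0.35 × (1−0.9) × 0.7 × 0.3 × 0.85 × (1−0.05) = 0.005935125
P(condition C | x) = 0.005935125 / 0.027838875 ≈ 0.213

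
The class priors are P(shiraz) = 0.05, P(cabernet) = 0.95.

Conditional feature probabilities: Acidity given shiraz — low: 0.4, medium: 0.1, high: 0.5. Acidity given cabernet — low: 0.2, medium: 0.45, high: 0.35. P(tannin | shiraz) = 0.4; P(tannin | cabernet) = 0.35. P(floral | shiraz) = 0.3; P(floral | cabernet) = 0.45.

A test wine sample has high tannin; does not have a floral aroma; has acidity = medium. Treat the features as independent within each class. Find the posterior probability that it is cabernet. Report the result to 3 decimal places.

0.983

shiraz: 0.05 × 0.1 × 0.4 × (1−0.3) = 0.0014
cabernet: 0.95 × 0.45 × 0.35 × (1−0.45) = 0.08229375
P(cabernet | x) = 0.08229375 / 0.08369375 ≈ 0.983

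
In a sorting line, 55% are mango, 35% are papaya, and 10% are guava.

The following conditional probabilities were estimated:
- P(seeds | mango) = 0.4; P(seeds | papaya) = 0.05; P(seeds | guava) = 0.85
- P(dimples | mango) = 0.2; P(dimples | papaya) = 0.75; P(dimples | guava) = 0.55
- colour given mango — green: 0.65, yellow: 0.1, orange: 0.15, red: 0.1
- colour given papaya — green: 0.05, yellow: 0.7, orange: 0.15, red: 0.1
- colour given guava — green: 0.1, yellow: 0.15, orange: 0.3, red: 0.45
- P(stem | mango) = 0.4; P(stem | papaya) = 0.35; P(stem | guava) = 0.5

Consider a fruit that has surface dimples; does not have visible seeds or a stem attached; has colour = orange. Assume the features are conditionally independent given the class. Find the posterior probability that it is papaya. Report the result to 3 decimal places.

0.772

mango: 0.55 × (1−0.4) × 0.2 × 0.15 × (1−0.4) = 0.00594
papaya: 0.35 × (1−0.05) × 0.75 × 0.15 × (1−0.35) = 0.0243140625
guava: 0.1 × (1−0.85) × 0.55 × 0.3 × (1−0.5) = 0.0012375
P(papaya | x) = 0.0243140625 / 0.0314915625 ≈ 0.772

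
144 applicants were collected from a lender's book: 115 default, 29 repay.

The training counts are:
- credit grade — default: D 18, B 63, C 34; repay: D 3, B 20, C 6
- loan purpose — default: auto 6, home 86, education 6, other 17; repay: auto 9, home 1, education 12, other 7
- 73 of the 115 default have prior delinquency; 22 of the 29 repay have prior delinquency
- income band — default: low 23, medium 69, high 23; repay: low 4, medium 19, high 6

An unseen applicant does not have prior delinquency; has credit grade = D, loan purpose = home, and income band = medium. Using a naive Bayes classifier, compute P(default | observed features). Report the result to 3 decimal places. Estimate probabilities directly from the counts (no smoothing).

default: (115/144) × (18/115) × (86/115) × (42/115) × (69/115) ≈ 0.0204839
repay: (29/144) × (3/29) × (1/29) × (7/29) × (19/29) ≈ 0.00011361
P(default | x) = 0.0204839 / 0.02059751 ≈ 0.994

0.994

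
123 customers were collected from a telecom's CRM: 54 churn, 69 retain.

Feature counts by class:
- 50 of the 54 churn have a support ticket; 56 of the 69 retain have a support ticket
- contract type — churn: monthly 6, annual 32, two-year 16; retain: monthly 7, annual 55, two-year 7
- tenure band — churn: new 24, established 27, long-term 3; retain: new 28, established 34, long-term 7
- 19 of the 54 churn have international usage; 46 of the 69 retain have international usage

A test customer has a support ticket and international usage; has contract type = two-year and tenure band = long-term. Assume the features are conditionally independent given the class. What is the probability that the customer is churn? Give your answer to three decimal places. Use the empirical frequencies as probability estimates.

0.430

churn: (54/123) × (50/54) × (16/54) × (3/54) × (19/54) ≈ 0.00235439
retain: (69/123) × (56/69) × (7/69) × (7/69) × (46/69) ≈ 0.00312385
P(churn | x) = 0.00235439 / 0.00547824 ≈ 0.430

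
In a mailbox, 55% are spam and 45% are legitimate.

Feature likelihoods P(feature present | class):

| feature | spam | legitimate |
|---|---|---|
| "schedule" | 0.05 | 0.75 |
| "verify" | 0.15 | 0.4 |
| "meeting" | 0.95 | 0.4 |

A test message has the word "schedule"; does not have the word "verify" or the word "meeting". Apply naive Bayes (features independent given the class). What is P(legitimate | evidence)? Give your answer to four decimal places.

0.9905

spam: 0.55 × 0.05 × (1−0.15) × (1−0.95) = 0.00116875
legitimate: 0.45 × 0.75 × (1−0.4) × (1−0.4) = 0.1215
P(legitimate | x) = 0.1215 / 0.12266875 ≈ 0.9905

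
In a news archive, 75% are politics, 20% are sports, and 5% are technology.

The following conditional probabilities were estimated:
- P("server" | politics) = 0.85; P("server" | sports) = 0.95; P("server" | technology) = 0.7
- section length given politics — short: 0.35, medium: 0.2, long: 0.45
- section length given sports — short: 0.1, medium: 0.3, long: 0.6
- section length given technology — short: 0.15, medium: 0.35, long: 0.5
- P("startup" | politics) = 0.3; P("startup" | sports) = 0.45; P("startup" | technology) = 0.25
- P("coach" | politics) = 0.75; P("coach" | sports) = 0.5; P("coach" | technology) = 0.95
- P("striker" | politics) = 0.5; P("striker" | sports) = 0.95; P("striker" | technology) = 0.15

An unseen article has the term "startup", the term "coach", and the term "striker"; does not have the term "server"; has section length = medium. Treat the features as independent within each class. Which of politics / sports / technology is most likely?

politics

politics: 0.75 × (1−0.85) × 0.2 × 0.3 × 0.75 × 0.5 = 0.00253125
sports: 0.2 × (1−0.95) × 0.3 × 0.45 × 0.5 × 0.95 = 0.00064125
technology: 0.05 × (1−0.7) × 0.35 × 0.25 × 0.95 × 0.15 = 0.00018703125
Highest score → politics.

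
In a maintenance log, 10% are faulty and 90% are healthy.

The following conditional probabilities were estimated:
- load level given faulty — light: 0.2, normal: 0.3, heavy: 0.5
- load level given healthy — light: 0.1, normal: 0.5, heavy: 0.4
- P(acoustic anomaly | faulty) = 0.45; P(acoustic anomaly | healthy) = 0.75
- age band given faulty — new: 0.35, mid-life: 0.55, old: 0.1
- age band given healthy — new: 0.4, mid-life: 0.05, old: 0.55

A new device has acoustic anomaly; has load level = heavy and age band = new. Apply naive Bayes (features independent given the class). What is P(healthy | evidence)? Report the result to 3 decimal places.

faulty: 0.1 × 0.5 × 0.45 × 0.35 = 0.007875
healthy: 0.9 × 0.4 × 0.75 × 0.4 = 0.108
P(healthy | x) = 0.108 / 0.115875 ≈ 0.932

0.932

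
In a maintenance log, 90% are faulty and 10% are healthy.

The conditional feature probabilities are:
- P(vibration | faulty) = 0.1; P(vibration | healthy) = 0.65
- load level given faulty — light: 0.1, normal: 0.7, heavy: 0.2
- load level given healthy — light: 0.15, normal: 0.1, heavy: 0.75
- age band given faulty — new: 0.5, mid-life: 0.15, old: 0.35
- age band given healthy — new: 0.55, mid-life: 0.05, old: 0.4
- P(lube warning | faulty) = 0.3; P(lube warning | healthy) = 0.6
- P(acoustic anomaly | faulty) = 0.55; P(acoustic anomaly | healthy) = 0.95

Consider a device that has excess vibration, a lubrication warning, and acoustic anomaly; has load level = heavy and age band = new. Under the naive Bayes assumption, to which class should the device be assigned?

healthy

faulty: 0.9 × 0.1 × 0.2 × 0.5 × 0.3 × 0.55 = 0.001485
healthy: 0.1 × 0.65 × 0.75 × 0.55 × 0.6 × 0.95 = 0.015283125
Highest score → healthy.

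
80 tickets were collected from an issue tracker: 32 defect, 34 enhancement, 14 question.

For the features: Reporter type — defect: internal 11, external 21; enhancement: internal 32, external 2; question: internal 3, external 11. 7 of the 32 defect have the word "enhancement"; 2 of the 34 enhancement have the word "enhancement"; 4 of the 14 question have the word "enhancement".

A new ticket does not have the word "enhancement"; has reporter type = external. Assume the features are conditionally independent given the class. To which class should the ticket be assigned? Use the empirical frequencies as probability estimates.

defect

defect: (32/80) × (21/32) × (25/32) = 0.205078125
enhancement: (34/80) × (2/34) × (32/34) ≈ 0.0235294
question: (14/80) × (11/14) × (10/14) ≈ 0.0982143
Highest score → defect.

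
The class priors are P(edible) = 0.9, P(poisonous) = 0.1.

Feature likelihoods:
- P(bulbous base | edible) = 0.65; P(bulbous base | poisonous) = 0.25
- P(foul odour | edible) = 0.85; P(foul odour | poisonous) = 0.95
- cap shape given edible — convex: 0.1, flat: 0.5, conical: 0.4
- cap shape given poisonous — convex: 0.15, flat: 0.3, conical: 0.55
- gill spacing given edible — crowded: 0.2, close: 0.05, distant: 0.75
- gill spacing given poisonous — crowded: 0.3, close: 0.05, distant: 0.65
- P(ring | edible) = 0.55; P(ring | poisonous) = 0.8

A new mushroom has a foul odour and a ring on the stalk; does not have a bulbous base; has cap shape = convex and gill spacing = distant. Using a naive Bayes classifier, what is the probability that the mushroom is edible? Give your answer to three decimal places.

edible: 0.9 × (1−0.65) × 0.85 × 0.1 × 0.75 × 0.55 = 0.0110446875
poisonous: 0.1 × (1−0.25) × 0.95 × 0.15 × 0.65 × 0.8 = 0.0055575
P(edible | x) = 0.0110446875 / 0.0166021875 ≈ 0.665

0.665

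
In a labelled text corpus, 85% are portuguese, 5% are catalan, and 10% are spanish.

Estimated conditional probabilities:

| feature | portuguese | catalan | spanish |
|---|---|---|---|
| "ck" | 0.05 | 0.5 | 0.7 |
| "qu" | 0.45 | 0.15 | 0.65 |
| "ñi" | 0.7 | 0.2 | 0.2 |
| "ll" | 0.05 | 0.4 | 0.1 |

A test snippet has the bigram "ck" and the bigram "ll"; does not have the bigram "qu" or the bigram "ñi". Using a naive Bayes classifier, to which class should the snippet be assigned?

catalan

portuguese: 0.85 × 0.05 × (1−0.45) × (1−0.7) × 0.05 = 0.000350625
catalan: 0.05 × 0.5 × (1−0.15) × (1−0.2) × 0.4 = 0.0068
spanish: 0.1 × 0.7 × (1−0.65) × (1−0.2) × 0.1 = 0.00196
Highest score → catalan.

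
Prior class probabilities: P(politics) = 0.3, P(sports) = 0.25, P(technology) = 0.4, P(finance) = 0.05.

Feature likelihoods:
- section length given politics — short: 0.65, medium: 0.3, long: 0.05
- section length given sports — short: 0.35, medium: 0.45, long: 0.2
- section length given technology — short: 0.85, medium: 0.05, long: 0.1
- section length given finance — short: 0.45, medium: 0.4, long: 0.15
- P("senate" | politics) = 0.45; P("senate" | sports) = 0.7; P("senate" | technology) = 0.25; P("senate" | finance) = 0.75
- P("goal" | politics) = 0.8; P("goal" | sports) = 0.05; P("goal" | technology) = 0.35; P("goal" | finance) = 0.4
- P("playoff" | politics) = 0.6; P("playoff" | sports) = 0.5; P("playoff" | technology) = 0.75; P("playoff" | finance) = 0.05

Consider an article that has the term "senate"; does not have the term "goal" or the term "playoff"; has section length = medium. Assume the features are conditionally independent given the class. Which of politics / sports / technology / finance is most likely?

politics: 0.3 × 0.3 × 0.45 × (1−0.8) × (1−0.6) = 0.00324
sports: 0.25 × 0.45 × 0.7 × (1−0.05) × (1−0.5) = 0.03740625
technology: 0.4 × 0.05 × 0.25 × (1−0.35) × (1−0.75) = 0.0008125
finance: 0.05 × 0.4 × 0.75 × (1−0.4) × (1−0.05) = 0.00855
Highest score → sports.

sports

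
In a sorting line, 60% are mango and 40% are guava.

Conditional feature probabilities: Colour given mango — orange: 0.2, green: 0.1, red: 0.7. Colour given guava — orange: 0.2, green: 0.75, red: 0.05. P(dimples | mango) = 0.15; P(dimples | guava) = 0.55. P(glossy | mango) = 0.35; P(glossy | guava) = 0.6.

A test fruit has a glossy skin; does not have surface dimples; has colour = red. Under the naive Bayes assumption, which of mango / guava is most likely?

mango

mango: 0.6 × 0.7 × (1−0.15) × 0.35 = 0.12495
guava: 0.4 × 0.05 × (1−0.55) × 0.6 = 0.0054
Highest score → mango.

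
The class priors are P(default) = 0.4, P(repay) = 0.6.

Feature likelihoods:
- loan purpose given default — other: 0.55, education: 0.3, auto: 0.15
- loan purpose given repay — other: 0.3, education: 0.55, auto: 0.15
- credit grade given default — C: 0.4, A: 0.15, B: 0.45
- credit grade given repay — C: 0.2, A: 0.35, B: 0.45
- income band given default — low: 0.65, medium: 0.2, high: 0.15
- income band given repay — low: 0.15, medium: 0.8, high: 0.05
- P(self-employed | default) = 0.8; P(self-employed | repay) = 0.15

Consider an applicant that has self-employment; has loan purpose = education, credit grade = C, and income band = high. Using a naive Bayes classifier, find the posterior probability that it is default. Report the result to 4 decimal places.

default: 0.4 × 0.3 × 0.4 × 0.15 × 0.8 = 0.00576
repay: 0.6 × 0.55 × 0.2 × 0.05 × 0.15 = 0.000495
P(default | x) = 0.00576 / 0.006255 ≈ 0.9209

0.9209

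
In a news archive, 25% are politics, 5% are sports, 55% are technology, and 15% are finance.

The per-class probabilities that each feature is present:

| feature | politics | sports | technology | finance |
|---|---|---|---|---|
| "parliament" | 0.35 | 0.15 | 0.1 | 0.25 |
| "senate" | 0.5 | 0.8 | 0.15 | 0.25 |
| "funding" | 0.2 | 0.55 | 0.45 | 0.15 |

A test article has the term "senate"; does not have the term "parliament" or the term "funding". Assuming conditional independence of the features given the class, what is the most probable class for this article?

politics

politics: 0.25 × (1−0.35) × 0.5 × (1−0.2) = 0.065
sports: 0.05 × (1−0.15) × 0.8 × (1−0.55) = 0.0153
technology: 0.55 × (1−0.1) × 0.15 × (1−0.45) = 0.0408375
finance: 0.15 × (1−0.25) × 0.25 × (1−0.15) = 0.02390625
Highest score → politics.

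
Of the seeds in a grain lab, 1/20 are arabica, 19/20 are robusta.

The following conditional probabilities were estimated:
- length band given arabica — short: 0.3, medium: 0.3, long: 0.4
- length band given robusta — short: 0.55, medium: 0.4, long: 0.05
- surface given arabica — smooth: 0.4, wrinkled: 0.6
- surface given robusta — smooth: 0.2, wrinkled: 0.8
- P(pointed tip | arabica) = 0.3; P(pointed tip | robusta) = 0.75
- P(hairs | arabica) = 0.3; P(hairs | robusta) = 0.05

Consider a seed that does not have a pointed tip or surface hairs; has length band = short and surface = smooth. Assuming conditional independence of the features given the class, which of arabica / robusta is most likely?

robusta

arabica: 0.05 × 0.3 × 0.4 × (1−0.3) × (1−0.3) = 0.00294
robusta: 0.95 × 0.55 × 0.2 × (1−0.75) × (1−0.05) = 0.02481875
Highest score → robusta.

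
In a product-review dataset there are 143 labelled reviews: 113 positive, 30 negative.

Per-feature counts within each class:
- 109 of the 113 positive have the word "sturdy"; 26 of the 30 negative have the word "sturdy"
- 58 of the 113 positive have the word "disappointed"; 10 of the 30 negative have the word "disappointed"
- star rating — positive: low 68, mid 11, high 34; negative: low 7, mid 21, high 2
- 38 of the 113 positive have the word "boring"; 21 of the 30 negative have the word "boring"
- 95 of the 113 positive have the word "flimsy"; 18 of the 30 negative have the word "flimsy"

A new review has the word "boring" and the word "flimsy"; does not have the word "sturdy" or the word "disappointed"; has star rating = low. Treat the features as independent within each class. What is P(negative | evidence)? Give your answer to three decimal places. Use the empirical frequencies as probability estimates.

positive: (113/143) × (4/113) × (55/113) × (68/113) × (38/113) × (95/113) ≈ 0.00231627
negative: (30/143) × (4/30) × (20/30) × (7/30) × (21/30) × (18/30) ≈ 0.00182751
P(negative | x) = 0.00182751 / 0.00414378 ≈ 0.441

0.441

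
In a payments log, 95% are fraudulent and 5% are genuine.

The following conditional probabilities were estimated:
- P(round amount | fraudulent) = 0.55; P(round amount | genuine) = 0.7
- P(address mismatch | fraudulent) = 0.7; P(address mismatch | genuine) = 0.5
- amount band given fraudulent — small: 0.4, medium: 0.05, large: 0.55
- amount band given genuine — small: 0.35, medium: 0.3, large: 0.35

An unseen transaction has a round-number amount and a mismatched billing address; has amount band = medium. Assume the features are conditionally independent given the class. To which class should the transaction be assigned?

fraudulent

fraudulent: 0.95 × 0.55 × 0.7 × 0.05 = 0.0182875
genuine: 0.05 × 0.7 × 0.5 × 0.3 = 0.00525
Highest score → fraudulent.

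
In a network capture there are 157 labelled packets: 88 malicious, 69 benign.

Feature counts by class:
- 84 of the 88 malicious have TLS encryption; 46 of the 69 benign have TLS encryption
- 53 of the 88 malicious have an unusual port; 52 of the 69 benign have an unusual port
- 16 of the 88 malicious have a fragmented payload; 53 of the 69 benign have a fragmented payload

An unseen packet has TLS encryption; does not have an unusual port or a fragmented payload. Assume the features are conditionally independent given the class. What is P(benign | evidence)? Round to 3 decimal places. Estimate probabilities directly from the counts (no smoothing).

0.088

malicious: (88/157) × (84/88) × (35/88) × (72/88) ≈ 0.174106
benign: (69/157) × (46/69) × (17/69) × (16/69) ≈ 0.016739
P(benign | x) = 0.016739 / 0.190845 ≈ 0.088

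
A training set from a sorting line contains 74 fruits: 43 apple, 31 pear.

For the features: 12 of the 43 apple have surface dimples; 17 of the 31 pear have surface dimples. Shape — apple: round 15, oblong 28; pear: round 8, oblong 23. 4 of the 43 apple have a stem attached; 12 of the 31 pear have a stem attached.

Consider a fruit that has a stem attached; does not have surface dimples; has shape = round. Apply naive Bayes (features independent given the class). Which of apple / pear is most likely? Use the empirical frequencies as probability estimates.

apple: (43/74) × (31/43) × (15/43) × (4/43) ≈ 0.0135939
pear: (31/74) × (14/31) × (8/31) × (12/31) ≈ 0.0188992
Highest score → pear.

pear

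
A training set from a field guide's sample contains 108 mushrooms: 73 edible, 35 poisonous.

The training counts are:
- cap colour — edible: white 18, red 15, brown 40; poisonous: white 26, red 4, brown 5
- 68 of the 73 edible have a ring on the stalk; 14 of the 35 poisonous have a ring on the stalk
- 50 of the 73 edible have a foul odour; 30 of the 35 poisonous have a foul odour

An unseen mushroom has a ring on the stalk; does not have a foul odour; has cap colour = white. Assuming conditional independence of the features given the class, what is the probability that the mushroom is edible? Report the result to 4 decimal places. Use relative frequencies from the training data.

edible: (73/108) × (18/73) × (68/73) × (23/73) ≈ 0.0489147
poisonous: (35/108) × (26/35) × (14/35) × (5/35) ≈ 0.0137566
P(edible | x) = 0.0489147 / 0.0626713 ≈ 0.7805

0.7805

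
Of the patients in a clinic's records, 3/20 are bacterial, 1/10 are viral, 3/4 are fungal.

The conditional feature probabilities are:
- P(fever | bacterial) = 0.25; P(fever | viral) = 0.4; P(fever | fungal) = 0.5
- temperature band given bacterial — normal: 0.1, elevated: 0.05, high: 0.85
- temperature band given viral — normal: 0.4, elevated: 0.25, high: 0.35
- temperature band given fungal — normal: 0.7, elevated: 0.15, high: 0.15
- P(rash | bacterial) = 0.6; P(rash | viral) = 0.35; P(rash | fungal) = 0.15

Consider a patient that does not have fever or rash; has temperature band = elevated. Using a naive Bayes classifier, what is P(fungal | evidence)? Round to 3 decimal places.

bacterial: 0.15 × (1−0.25) × 0.05 × (1−0.6) = 0.00225
viral: 0.1 × (1−0.4) × 0.25 × (1−0.35) = 0.00975
fungal: 0.75 × (1−0.5) × 0.15 × (1−0.15) = 0.0478125
P(fungal | x) = 0.0478125 / 0.0598125 ≈ 0.799

0.799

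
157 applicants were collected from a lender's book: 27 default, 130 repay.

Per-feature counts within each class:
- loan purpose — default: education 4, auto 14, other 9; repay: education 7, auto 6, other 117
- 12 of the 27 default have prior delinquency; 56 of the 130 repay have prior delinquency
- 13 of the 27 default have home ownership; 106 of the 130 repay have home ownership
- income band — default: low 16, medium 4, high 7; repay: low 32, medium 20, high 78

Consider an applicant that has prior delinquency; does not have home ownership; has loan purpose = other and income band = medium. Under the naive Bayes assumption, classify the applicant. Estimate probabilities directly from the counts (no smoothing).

repay

default: (27/157) × (9/27) × (12/27) × (14/27) × (4/27) ≈ 0.00195714
repay: (130/157) × (117/130) × (56/130) × (24/130) × (20/130) ≈ 0.0091177
Highest score → repay.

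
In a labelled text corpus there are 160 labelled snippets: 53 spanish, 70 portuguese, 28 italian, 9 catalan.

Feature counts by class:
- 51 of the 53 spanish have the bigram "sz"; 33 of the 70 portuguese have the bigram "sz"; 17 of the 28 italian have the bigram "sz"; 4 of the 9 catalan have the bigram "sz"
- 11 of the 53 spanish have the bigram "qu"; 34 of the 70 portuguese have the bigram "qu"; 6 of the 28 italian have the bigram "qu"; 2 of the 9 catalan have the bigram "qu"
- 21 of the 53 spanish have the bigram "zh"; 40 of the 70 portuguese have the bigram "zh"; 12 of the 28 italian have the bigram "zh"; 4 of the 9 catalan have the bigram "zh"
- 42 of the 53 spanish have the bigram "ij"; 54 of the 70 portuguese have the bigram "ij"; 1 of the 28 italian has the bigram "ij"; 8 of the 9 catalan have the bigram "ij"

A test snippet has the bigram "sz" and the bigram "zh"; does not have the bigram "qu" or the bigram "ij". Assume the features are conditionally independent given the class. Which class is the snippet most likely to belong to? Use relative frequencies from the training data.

spanish: (53/160) × (51/53) × (42/53) × (21/53) × (11/53) ≈ 0.0207723
portuguese: (70/160) × (33/70) × (36/70) × (40/70) × (16/70) ≈ 0.0138542
italian: (28/160) × (17/28) × (22/28) × (12/28) × (27/28) ≈ 0.0345003
catalan: (9/160) × (4/9) × (7/9) × (4/9) × (1/9) ≈ 0.000960219
Highest score → italian.

italian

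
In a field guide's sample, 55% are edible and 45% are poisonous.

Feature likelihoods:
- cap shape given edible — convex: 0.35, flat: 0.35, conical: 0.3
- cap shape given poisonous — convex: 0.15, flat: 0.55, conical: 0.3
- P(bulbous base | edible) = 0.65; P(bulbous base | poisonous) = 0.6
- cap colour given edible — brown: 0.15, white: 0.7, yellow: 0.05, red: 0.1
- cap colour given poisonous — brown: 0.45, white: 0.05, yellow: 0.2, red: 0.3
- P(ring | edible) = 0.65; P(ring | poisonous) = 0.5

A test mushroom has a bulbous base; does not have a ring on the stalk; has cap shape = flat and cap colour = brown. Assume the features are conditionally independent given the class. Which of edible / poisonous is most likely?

poisonous

edible: 0.55 × 0.35 × 0.65 × 0.15 × (1−0.65) = 0.0065690625
poisonous: 0.45 × 0.55 × 0.6 × 0.45 × (1−0.5) = 0.0334125
Highest score → poisonous.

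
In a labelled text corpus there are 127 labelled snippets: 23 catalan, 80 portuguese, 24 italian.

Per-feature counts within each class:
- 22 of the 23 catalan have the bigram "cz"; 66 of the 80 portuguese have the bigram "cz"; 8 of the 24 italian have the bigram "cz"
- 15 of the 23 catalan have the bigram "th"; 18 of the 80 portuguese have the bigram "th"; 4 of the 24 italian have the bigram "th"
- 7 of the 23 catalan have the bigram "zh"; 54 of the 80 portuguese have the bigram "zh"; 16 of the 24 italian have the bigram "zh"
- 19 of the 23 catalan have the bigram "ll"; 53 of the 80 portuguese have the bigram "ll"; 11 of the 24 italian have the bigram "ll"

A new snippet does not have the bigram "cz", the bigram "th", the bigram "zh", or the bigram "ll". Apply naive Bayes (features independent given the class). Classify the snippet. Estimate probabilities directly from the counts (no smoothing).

italian

catalan: (23/127) × (1/23) × (8/23) × (16/23) × (4/23) ≈ 0.000331347
portuguese: (80/127) × (14/80) × (62/80) × (26/80) × (27/80) ≈ 0.00937094
italian: (24/127) × (16/24) × (20/24) × (8/24) × (13/24) ≈ 0.018956
Highest score → italian.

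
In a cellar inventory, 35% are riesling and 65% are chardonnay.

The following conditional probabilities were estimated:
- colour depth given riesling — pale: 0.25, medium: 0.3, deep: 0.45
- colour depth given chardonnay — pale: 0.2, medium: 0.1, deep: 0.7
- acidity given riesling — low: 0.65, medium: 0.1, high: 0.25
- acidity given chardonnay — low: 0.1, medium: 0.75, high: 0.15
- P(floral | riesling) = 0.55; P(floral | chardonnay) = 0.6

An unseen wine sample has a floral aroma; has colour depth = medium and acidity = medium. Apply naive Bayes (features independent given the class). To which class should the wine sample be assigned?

riesling: 0.35 × 0.3 × 0.1 × 0.55 = 0.005775
chardonnay: 0.65 × 0.1 × 0.75 × 0.6 = 0.02925
Highest score → chardonnay.

chardonnay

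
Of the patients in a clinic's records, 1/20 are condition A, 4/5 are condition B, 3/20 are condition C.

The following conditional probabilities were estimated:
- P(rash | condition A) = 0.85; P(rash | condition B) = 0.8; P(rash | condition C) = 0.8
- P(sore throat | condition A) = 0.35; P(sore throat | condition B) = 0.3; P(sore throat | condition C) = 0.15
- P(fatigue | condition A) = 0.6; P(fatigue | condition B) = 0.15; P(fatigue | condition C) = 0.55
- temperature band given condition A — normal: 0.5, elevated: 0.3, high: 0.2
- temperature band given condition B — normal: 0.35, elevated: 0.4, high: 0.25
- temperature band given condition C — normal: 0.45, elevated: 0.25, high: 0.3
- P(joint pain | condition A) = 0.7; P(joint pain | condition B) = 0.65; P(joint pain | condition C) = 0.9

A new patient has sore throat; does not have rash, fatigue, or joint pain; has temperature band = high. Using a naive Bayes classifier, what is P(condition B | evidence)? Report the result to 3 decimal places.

condition A: 0.05 × (1−0.85) × 0.35 × (1−0.6) × 0.2 × (1−0.7) = 0.000063
condition B: 0.8 × (1−0.8) × 0.3 × (1−0.15) × 0.25 × (1−0.65) = 0.00357
condition C: 0.15 × (1−0.8) × 0.15 × (1−0.55) × 0.3 × (1−0.9) = 0.00006075
P(condition B | x) = 0.00357 / 0.00369375 ≈ 0.966

0.966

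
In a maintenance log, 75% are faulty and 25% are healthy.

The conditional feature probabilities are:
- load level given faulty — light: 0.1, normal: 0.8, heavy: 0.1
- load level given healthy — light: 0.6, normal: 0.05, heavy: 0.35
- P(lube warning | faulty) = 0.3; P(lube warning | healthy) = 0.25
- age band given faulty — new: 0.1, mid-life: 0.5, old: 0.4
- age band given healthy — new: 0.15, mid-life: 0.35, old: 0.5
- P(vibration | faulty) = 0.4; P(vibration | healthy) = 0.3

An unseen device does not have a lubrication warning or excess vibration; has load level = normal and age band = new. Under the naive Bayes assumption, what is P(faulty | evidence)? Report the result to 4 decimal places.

faulty: 0.75 × 0.8 × (1−0.3) × 0.1 × (1−0.4) = 0.0252
healthy: 0.25 × 0.05 × (1−0.25) × 0.15 × (1−0.3) = 0.000984375
P(faulty | x) = 0.0252 / 0.026184375 ≈ 0.9624

0.9624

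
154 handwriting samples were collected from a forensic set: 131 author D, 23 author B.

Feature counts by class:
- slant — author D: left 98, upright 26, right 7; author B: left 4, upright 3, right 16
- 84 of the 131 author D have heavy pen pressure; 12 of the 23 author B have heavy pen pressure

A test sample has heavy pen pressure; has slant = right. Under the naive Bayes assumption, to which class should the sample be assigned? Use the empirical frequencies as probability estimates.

author B

author D: (131/154) × (7/131) × (84/131) ≈ 0.0291464
author B: (23/154) × (16/23) × (12/23) ≈ 0.0542067
Highest score → author B.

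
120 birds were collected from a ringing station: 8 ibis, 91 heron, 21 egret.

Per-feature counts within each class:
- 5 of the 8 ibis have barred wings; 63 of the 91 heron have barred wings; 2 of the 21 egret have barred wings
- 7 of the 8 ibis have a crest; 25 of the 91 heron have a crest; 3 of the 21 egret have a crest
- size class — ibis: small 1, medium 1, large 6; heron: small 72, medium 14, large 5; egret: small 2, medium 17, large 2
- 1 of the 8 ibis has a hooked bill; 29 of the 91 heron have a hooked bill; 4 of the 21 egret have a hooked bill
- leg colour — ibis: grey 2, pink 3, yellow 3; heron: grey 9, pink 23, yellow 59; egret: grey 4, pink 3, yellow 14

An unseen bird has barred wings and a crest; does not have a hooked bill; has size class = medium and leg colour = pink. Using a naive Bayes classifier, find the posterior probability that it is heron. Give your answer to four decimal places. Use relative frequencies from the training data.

0.6898

ibis: (8/120) × (5/8) × (7/8) × (1/8) × (7/8) × (3/8) = 0.001495361328125
heron: (91/120) × (63/91) × (25/91) × (14/91) × (62/91) × (23/91) ≈ 0.00382104
egret: (21/120) × (2/21) × (3/21) × (17/21) × (17/21) × (3/21) ≈ 0.000222901
P(heron | x) = 0.00382104 / 0.005539302328125 ≈ 0.6898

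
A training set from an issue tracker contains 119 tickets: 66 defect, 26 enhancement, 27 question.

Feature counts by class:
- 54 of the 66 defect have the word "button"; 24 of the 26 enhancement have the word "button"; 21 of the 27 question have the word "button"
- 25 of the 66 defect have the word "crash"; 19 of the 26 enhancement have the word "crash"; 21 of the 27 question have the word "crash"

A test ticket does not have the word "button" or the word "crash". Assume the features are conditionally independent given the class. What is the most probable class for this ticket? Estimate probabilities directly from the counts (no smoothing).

defect: (66/119) × (12/66) × (41/66) ≈ 0.0626432
enhancement: (26/119) × (2/26) × (7/26) ≈ 0.00452489
question: (27/119) × (6/27) × (6/27) ≈ 0.0112045
Highest score → defect.

defect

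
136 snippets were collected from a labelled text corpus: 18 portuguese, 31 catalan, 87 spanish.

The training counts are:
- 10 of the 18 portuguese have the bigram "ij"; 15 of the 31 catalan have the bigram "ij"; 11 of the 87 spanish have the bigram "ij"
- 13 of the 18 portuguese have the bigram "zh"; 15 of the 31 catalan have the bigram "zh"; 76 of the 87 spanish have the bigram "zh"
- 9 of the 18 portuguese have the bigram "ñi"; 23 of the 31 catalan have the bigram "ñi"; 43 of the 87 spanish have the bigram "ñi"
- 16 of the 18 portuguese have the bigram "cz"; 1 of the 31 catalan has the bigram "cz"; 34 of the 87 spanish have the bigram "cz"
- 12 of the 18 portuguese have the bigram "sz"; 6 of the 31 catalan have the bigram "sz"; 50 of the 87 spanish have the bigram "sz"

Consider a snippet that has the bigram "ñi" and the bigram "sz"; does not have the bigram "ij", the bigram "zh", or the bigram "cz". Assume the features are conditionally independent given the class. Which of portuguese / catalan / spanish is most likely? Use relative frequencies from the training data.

portuguese: (18/136) × (8/18) × (5/18) × (9/18) × (2/18) × (12/18) ≈ 0.00060518
catalan: (31/136) × (16/31) × (16/31) × (23/31) × (30/31) × (6/31) ≈ 0.00843829
spanish: (87/136) × (76/87) × (11/87) × (43/87) × (53/87) × (50/87) ≈ 0.0122266
Highest score → spanish.

spanish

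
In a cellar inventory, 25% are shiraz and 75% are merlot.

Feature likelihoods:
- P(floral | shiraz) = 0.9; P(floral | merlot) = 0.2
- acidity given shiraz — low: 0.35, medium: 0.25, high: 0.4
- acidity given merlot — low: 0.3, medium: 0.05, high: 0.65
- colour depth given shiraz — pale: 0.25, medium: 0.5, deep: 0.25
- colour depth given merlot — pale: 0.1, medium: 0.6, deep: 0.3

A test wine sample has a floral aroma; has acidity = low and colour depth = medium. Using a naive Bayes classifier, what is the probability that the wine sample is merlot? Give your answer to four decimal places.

0.4068

shiraz: 0.25 × 0.9 × 0.35 × 0.5 = 0.039375
merlot: 0.75 × 0.2 × 0.3 × 0.6 = 0.027
P(merlot | x) = 0.027 / 0.066375 ≈ 0.4068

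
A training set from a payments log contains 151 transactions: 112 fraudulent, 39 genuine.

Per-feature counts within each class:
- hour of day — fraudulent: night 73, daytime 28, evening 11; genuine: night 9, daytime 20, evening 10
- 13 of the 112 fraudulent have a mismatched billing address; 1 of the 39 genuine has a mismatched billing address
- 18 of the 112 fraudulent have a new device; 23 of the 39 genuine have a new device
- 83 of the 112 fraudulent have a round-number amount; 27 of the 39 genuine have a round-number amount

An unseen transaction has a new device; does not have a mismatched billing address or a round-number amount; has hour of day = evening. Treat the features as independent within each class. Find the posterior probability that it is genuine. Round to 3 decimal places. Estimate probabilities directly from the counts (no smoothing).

fraudulent: (112/151) × (11/112) × (99/112) × (18/112) × (29/112) ≈ 0.00267958
genuine: (39/151) × (10/39) × (38/39) × (23/39) × (12/39) ≈ 0.0117091
P(genuine | x) = 0.0117091 / 0.01438868 ≈ 0.814

0.814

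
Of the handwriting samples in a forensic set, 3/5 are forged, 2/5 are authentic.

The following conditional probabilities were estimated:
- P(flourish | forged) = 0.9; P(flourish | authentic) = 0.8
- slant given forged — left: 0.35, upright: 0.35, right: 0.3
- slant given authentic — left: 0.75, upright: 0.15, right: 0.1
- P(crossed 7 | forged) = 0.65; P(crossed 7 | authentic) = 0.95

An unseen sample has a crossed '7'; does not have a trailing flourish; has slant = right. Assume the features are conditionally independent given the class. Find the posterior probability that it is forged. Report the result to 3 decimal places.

forged: 0.6 × (1−0.9) × 0.3 × 0.65 = 0.0117
authentic: 0.4 × (1−0.8) × 0.1 × 0.95 = 0.0076
P(forged | x) = 0.0117 / 0.0193 ≈ 0.606

0.606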